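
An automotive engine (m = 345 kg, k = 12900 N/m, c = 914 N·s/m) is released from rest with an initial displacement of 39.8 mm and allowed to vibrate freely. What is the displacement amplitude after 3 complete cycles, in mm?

ζ = c/(2√(km)) = 914/(2√(12900 × 345)) = 914/4219 = 0.2166.
Logarithmic decrement δ = 2πζ/√(1 − ζ²) = 2π × 0.2166/√(1 − 0.0469) = 1.394.
After n cycles, x_n/x₀ = e^(−nδ), so x_3 = 39.8 × e^(−3 × 1.394) = 39.8 × 0.01526 = 0.6073 mm.

0.607 mm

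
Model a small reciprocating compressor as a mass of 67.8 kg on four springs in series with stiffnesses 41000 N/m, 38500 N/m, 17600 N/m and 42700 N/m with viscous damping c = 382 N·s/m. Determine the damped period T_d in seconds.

0.613 s

Series springs: 1/k_eq = 1/41000 + 1/38500 + 1/17600 + 1/42700 = 0.0001306, so k_eq = 7657 N/m.
ω_n = √(k_eq/m) = √(7657/67.8) = 10.63 rad/s.
Critical damping c_c = 2√(k_eq·m) = 2√(7657 × 67.8) = 1441 N·s/m, so ζ = c/c_c = 382/1441 = 0.2651.
ω_d = ω_n√(1 − ζ²) = 10.63 × √(1 − 0.0703) = 10.25 rad/s.
T_d = 2π/ω_d = 0.6132 s.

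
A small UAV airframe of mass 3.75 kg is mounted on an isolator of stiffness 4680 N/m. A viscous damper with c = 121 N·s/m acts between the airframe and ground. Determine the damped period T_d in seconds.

ω_n = √(k/m) = √(4680/3.75) = 35.33 rad/s.
Critical damping c_c = 2√(k·m) = 2√(4680 × 3.75) = 265.0 N·s/m, so ζ = c/c_c = 121/265.0 = 0.4567.
ω_d = ω_n√(1 − ζ²) = 35.33 × √(1 − 0.209) = 31.43 rad/s.
T_d = 2π/ω_d = 0.1999 s.

0.200 s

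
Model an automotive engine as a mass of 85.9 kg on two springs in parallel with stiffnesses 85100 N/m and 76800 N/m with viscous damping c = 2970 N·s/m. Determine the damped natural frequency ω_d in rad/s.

Parallel springs add: k_eq = 85100 + 76800 = 161900 N/m.
ω_n = √(k_eq/m) = √(161900/85.9) = 43.41 rad/s.
Critical damping c_c = 2√(k_eq·m) = 2√(161900 × 85.9) = 7458 N·s/m, so ζ = c/c_c = 2970/7458 = 0.3982.
ω_d = ω_n√(1 − ζ²) = 43.41 × √(1 − 0.159) = 39.82 rad/s.

39.8 rad/s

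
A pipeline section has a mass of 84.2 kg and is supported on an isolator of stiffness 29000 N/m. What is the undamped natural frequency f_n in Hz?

ω_n = √(k/m) = √(29000/84.2) = √344.4 = 18.56 rad/s.
f_n = ω_n/(2π) = 18.56/6.283 = 2.954 Hz.

2.95 Hz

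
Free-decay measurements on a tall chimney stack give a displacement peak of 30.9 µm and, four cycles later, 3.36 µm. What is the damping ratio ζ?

Logarithmic decrement δ = (1/n)·ln(x₀/x_n) = (1/4)·ln(30.9/3.36) = (1/4)·ln(9.196) = 0.5547.
ζ = δ/√(4π² + δ²) = 0.5547/√(39.48 + 0.308) = 0.5547/6.308 = 0.08794.

0.0879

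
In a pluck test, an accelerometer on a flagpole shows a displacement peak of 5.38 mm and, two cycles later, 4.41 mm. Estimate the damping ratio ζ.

Logarithmic decrement δ = (1/n)·ln(x₀/x_n) = (1/2)·ln(5.38/4.41) = (1/2)·ln(1.220) = 0.09941.
ζ = δ/√(4π² + δ²) = 0.09941/√(39.48 + 0.00988) = 0.09941/6.284 = 0.01582.

0.0158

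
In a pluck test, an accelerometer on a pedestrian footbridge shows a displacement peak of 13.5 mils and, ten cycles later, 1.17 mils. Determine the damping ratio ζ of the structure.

Logarithmic decrement δ = (1/n)·ln(x₀/x_n) = (1/10)·ln(13.5/1.17) = (1/10)·ln(11.54) = 0.2446.
ζ = δ/√(4π² + δ²) = 0.2446/√(39.48 + 0.0598) = 0.2446/6.288 = 0.03889.

0.0389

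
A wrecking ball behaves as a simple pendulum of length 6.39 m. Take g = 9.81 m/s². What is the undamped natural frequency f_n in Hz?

For a simple pendulum ω_n = √(g/L) = √(9.81/6.39) = √1.535 = 1.239 rad/s.
f_n = ω_n/(2π) = 1.239/6.283 = 0.1972 Hz.

0.197 Hz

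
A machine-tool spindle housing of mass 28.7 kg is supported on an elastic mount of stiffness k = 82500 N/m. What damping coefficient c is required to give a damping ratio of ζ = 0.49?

c_c = 2√(k·m) = 2√(82500 × 28.7) = 3077 N·s/m.
c = ζ·c_c = 0.49 × 3077 = 1508 N·s/m.

1510 N·s/m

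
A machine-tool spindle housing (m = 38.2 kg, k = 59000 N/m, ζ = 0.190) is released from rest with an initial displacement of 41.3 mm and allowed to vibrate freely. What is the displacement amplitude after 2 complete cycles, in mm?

3.63 mm

Logarithmic decrement δ = 2πζ/√(1 − ζ²) = 2π × 0.1900/√(1 − 0.0361) = 1.216.
After n cycles, x_n/x₀ = e^(−nδ), so x_2 = 41.3 × e^(−2 × 1.216) = 41.3 × 0.08787 = 3.629 mm.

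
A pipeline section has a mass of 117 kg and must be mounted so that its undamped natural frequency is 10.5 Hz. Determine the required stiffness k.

ω_n = 2πf_n = 2π × 10.5 = 65.97 rad/s.
k = m·ω_n² = 117 × 65.97² = 117 × 4352 = 509200 N/m.

509000 N/m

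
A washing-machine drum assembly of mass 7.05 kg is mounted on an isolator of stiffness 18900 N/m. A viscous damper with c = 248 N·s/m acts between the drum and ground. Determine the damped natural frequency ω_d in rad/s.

48.7 rad/s

ω_n = √(k/m) = √(18900/7.05) = 51.78 rad/s.
Critical damping c_c = 2√(k·m) = 2√(18900 × 7.05) = 730.1 N·s/m, so ζ = c/c_c = 248/730.1 = 0.3397.
ω_d = ω_n√(1 − ζ²) = 51.78 × √(1 − 0.115) = 48.70 rad/s.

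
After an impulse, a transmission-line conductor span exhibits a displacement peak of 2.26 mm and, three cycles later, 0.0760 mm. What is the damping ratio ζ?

0.177

Logarithmic decrement δ = (1/n)·ln(x₀/x_n) = (1/3)·ln(2.26/0.0760) = (1/3)·ln(29.74) = 1.131.
ζ = δ/√(4π² + δ²) = 1.131/√(39.48 + 1.28) = 1.131/6.384 = 0.1771.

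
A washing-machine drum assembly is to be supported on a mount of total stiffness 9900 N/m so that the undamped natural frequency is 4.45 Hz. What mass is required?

12.7 kg

ω_n = 2πf_n = 2π × 4.45 = 27.96 rad/s.
m = k/ω_n² = 9900/27.96² = 9900/781.8 = 12.66 kg.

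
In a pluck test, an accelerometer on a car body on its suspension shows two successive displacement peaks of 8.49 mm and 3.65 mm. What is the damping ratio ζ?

0.133

Logarithmic decrement δ = (1/n)·ln(x₀/x_n) = (1/1)·ln(8.49/3.65) = (1/1)·ln(2.326) = 0.8442.
ζ = δ/√(4π² + δ²) = 0.8442/√(39.48 + 0.713) = 0.8442/6.340 = 0.1332.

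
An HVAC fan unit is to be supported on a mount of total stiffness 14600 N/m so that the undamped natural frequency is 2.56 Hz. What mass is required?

ω_n = 2πf_n = 2π × 2.56 = 16.08 rad/s.
m = k/ω_n² = 14600/16.08² = 14600/258.7 = 56.43 kg.

56.4 kg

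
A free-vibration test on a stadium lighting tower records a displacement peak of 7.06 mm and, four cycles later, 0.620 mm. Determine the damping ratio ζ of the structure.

Logarithmic decrement δ = (1/n)·ln(x₀/x_n) = (1/4)·ln(7.06/0.620) = (1/4)·ln(11.39) = 0.6081.
ζ = δ/√(4π² + δ²) = 0.6081/√(39.48 + 0.370) = 0.6081/6.313 = 0.09634.

0.0963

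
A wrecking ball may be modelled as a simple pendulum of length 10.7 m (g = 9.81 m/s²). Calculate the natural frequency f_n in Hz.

For a simple pendulum ω_n = √(g/L) = √(9.81/10.7) = √0.9168 = 0.9575 rad/s.
f_n = ω_n/(2π) = 0.9575/6.283 = 0.1524 Hz.

0.152 Hz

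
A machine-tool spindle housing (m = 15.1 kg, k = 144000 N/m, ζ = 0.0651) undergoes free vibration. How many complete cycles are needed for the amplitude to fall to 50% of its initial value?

Logarithmic decrement δ = 2πζ/√(1 − ζ²) = 2π × 0.06510/√(1 − 0.00424) = 0.4099.
x_n/x₀ = e^(−nδ) ≤ 0.5; take ln: n ≥ ln(1/0.5)/δ = 0.6931/0.4099 = 1.691.
So 2 complete cycles are required.

2 cycles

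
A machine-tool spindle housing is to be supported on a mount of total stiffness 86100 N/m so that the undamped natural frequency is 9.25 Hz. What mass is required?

25.5 kg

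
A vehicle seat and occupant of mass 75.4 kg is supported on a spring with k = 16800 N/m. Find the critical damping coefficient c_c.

2250 N·s/m

c_c = 2√(k·m) = 2√(16800 × 75.4) = 2 × 1125 = 2251 N·s/m.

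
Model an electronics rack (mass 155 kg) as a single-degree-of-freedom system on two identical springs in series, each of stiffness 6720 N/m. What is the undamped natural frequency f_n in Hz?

0.741 Hz

Series springs: 1/k_eq = 2/6720, so k_eq = 6720/2 = 3360 N/m.
ω_n = √(k_eq/m) = √(3360/155) = √21.68 = 4.656 rad/s.
f_n = ω_n/(2π) = 4.656/6.283 = 0.7410 Hz.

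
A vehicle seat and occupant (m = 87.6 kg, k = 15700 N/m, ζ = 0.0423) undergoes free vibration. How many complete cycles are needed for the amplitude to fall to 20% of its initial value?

Logarithmic decrement δ = 2πζ/√(1 − ζ²) = 2π × 0.04230/√(1 − 0.00179) = 0.2660.
x_n/x₀ = e^(−nδ) ≤ 0.2; take ln: n ≥ ln(1/0.2)/δ = 1.609/0.2660 = 6.050.
So 7 complete cycles are required.

7 cycles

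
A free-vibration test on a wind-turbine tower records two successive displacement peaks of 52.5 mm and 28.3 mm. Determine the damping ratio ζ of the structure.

Logarithmic decrement δ = (1/n)·ln(x₀/x_n) = (1/1)·ln(52.5/28.3) = (1/1)·ln(1.855) = 0.6180.
ζ = δ/√(4π² + δ²) = 0.6180/√(39.48 + 0.382) = 0.6180/6.313 = 0.09788.

0.0979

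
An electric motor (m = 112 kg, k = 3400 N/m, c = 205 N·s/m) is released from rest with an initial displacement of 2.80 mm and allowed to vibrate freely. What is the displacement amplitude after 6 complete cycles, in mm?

ζ = c/(2√(km)) = 205/(2√(3400 × 112)) = 205/1234 = 0.1661.
Logarithmic decrement δ = 2πζ/√(1 − ζ²) = 2π × 0.1661/√(1 − 0.0276) = 1.058.
After n cycles, x_n/x₀ = e^(−nδ), so x_6 = 2.80 × e^(−6 × 1.058) = 2.80 × 0.001747 = 0.004890 mm.

0.00489 mm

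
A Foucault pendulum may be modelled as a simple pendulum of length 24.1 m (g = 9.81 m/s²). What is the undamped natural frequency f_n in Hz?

0.102 Hz

For a simple pendulum ω_n = √(g/L) = √(9.81/24.1) = √0.4071 = 0.6380 rad/s.
f_n = ω_n/(2π) = 0.6380/6.283 = 0.1015 Hz.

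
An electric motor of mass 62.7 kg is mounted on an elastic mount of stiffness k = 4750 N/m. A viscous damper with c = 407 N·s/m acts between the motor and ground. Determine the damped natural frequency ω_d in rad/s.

8.08 rad/s

ω_n = √(k/m) = √(4750/62.7) = 8.704 rad/s.
Critical damping c_c = 2√(k·m) = 2√(4750 × 62.7) = 1091 N·s/m, so ζ = c/c_c = 407/1091 = 0.3729.
ω_d = ω_n√(1 − ζ²) = 8.704 × √(1 − 0.139) = 8.076 rad/s.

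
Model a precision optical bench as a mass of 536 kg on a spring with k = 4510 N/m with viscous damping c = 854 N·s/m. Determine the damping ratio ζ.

ω_n = √(k/m) = √(4510/536) = 2.901 rad/s.
Critical damping c_c = 2√(k·m) = 2√(4510 × 536) = 3110 N·s/m, so ζ = c/c_c = 854/3110 = 0.2746.

0.275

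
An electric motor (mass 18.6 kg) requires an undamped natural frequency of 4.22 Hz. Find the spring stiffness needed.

ω_n = 2πf_n = 2π × 4.22 = 26.52 rad/s.
k = m·ω_n² = 18.6 × 26.52² = 18.6 × 703.0 = 13080 N/m.

13100 N/m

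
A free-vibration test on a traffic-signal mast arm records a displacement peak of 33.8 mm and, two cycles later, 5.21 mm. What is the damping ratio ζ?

Logarithmic decrement δ = (1/n)·ln(x₀/x_n) = (1/2)·ln(33.8/5.21) = (1/2)·ln(6.488) = 0.9349.
ζ = δ/√(4π² + δ²) = 0.9349/√(39.48 + 0.874) = 0.9349/6.352 = 0.1472.

0.147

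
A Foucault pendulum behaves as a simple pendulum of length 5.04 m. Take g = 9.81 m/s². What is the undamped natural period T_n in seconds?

4.50 s

For a simple pendulum ω_n = √(g/L) = √(9.81/5.04) = √1.946 = 1.395 rad/s.
T_n = 2π/ω_n = 6.283/1.395 = 4.504 s.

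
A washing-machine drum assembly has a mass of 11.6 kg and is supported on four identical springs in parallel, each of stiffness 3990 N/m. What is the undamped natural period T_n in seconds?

0.169 s

Parallel springs add: k_eq = 4 × 3990 = 15960 N/m.
ω_n = √(k_eq/m) = √(15960/11.6) = √1376 = 37.09 rad/s.
T_n = 2π/ω_n = 6.283/37.09 = 0.1694 s.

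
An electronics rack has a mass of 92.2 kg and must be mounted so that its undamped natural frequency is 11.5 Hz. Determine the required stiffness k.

481000 N/m

ω_n = 2πf_n = 2π × 11.5 = 72.26 rad/s.
k = m·ω_n² = 92.2 × 72.26² = 92.2 × 5221 = 481400 N/m.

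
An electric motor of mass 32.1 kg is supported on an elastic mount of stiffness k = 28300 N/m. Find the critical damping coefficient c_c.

c_c = 2√(k·m) = 2√(28300 × 32.1) = 2 × 953.1 = 1906 N·s/m.

1910 N·s/m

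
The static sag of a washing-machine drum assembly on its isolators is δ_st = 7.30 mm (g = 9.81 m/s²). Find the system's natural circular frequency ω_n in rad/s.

ω_n = √(g/δ_st) = √(9.81/0.00730) = √1344 = 36.66 rad/s.

36.7 rad/s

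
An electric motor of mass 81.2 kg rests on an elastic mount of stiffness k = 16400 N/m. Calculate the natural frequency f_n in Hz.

2.26 Hz

ω_n = √(k/m) = √(16400/81.2) = √202.0 = 14.21 rad/s.
f_n = ω_n/(2π) = 14.21/6.283 = 2.262 Hz.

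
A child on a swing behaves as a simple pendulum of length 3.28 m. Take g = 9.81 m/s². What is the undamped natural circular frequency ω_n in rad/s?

1.73 rad/s

For a simple pendulum ω_n = √(g/L) = √(9.81/3.28) = √2.991 = 1.729 rad/s.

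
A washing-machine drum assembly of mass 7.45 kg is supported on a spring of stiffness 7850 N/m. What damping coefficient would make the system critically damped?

484 N·s/m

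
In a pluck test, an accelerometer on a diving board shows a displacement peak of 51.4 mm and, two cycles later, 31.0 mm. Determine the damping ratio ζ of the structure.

Logarithmic decrement δ = (1/n)·ln(x₀/x_n) = (1/2)·ln(51.4/31.0) = (1/2)·ln(1.658) = 0.2528.
ζ = δ/√(4π² + δ²) = 0.2528/√(39.48 + 0.0639) = 0.2528/6.288 = 0.04021.

0.0402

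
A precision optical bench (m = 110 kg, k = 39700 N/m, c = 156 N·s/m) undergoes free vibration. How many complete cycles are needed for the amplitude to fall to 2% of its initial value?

17 cycles

ζ = c/(2√(km)) = 156/(2√(39700 × 110)) = 156/4179 = 0.03733.
Logarithmic decrement δ = 2πζ/√(1 − ζ²) = 2π × 0.03733/√(1 − 0.00139) = 0.2347.
x_n/x₀ = e^(−nδ) ≤ 0.02; take ln: n ≥ ln(1/0.02)/δ = 3.912/0.2347 = 16.67.
So 17 complete cycles are required.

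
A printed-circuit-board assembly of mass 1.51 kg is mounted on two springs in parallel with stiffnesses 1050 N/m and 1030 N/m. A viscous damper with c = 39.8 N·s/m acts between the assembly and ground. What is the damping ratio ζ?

0.355

Parallel springs add: k_eq = 1050 + 1030 = 2080 N/m.
ω_n = √(k_eq/m) = √(2080/1.51) = 37.11 rad/s.
Critical damping c_c = 2√(k_eq·m) = 2√(2080 × 1.51) = 112.1 N·s/m, so ζ = c/c_c = 39.8/112.1 = 0.3551.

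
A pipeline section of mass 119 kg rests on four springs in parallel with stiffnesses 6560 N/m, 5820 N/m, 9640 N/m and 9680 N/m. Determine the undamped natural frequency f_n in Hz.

Parallel springs add: k_eq = 6560 + 5820 + 9640 + 9680 = 31700 N/m.
ω_n = √(k_eq/m) = √(31700/119) = √266.4 = 16.32 rad/s.
f_n = ω_n/(2π) = 16.32/6.283 = 2.598 Hz.

2.60 Hz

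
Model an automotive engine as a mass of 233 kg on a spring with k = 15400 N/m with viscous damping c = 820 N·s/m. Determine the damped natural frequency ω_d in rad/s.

ω_n = √(k/m) = √(15400/233) = 8.130 rad/s.
Critical damping c_c = 2√(k·m) = 2√(15400 × 233) = 3789 N·s/m, so ζ = c/c_c = 820/3789 = 0.2164.
ω_d = ω_n√(1 − ζ²) = 8.130 × √(1 − 0.0468) = 7.937 rad/s.

7.94 rad/s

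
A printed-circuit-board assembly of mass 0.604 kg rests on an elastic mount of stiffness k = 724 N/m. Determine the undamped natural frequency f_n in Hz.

5.51 Hz

ω_n = √(k/m) = √(724.0/0.604) = √1199 = 34.62 rad/s.
f_n = ω_n/(2π) = 34.62/6.283 = 5.510 Hz.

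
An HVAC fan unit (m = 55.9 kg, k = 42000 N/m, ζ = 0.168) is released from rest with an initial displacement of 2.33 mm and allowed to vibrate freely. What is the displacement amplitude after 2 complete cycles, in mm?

Logarithmic decrement δ = 2πζ/√(1 − ζ²) = 2π × 0.1680/√(1 − 0.0282) = 1.071.
After n cycles, x_n/x₀ = e^(−nδ), so x_2 = 2.33 × e^(−2 × 1.071) = 2.33 × 0.1175 = 0.2737 mm.

0.274 mm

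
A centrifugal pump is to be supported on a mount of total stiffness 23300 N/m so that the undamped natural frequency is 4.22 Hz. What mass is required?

33.1 kg

ω_n = 2πf_n = 2π × 4.22 = 26.52 rad/s.
m = k/ω_n² = 23300/26.52² = 23300/703.0 = 33.14 kg.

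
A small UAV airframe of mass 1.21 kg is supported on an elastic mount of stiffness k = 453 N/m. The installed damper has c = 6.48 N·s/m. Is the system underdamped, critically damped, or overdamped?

c_c = 2√(k·m) = 46.82 N·s/m; ζ = c/c_c = 6.48/46.82 = 0.138.
Since ζ < 1 the system is underdamped.

underdamped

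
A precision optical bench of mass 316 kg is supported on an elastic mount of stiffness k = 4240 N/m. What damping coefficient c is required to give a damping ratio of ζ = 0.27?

625 N·s/m

c_c = 2√(k·m) = 2√(4240 × 316) = 2315 N·s/m.
c = ζ·c_c = 0.27 × 2315 = 625.1 N·s/m.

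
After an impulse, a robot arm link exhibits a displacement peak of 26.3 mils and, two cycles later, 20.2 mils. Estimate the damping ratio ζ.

Logarithmic decrement δ = (1/n)·ln(x₀/x_n) = (1/2)·ln(26.3/20.2) = (1/2)·ln(1.302) = 0.1319.
ζ = δ/√(4π² + δ²) = 0.1319/√(39.48 + 0.0174) = 0.1319/6.285 = 0.02099.

0.0210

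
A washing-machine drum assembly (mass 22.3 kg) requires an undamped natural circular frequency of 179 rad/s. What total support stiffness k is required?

715000 N/m

k = m·ω_n² = 22.3 × 179.0² = 22.3 × 32040 = 714500 N/m.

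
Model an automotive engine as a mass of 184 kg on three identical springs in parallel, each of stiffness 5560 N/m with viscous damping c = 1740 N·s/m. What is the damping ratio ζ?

0.497

Parallel springs add: k_eq = 3 × 5560 = 16680 N/m.
ω_n = √(k_eq/m) = √(16680/184) = 9.521 rad/s.
Critical damping c_c = 2√(k_eq·m) = 2√(16680 × 184) = 3504 N·s/m, so ζ = c/c_c = 1740/3504 = 0.4966.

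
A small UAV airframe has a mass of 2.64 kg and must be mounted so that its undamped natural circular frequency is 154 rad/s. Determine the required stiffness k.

k = m·ω_n² = 2.64 × 154.0² = 2.64 × 23720 = 62610 N/m.

62600 N/m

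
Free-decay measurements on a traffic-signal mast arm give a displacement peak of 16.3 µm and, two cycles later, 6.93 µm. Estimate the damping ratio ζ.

Logarithmic decrement δ = (1/n)·ln(x₀/x_n) = (1/2)·ln(16.3/6.93) = (1/2)·ln(2.352) = 0.4277.
ζ = δ/√(4π² + δ²) = 0.4277/√(39.48 + 0.183) = 0.4277/6.298 = 0.06791.

0.0679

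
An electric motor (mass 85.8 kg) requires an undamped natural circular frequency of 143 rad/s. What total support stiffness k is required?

1750000 N/m

k = m·ω_n² = 85.8 × 143.0² = 85.8 × 20450 = 1755000 N/m.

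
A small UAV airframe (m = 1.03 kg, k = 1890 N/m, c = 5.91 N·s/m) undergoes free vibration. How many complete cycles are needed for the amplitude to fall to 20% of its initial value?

ζ = c/(2√(km)) = 5.91/(2√(1890 × 1.03)) = 5.91/88.24 = 0.06697.
Logarithmic decrement δ = 2πζ/√(1 − ζ²) = 2π × 0.06697/√(1 − 0.00449) = 0.4218.
x_n/x₀ = e^(−nδ) ≤ 0.2; take ln: n ≥ ln(1/0.2)/δ = 1.609/0.4218 = 3.816.
So 4 complete cycles are required.

4 cycles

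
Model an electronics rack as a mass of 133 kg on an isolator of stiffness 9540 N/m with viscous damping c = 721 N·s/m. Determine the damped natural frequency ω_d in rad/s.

8.02 rad/s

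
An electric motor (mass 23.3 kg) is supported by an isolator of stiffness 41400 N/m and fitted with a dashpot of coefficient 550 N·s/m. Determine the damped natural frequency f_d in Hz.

6.44 Hz

ω_n = √(k/m) = √(41400/23.3) = 42.15 rad/s.
Critical damping c_c = 2√(k·m) = 2√(41400 × 23.3) = 1964 N·s/m, so ζ = c/c_c = 550/1964 = 0.2800.
ω_d = ω_n√(1 − ζ²) = 42.15 × √(1 − 0.0784) = 40.47 rad/s.
f_d = ω_d/(2π) = 6.440 Hz.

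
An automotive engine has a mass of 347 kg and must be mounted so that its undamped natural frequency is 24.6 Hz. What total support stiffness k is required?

8290000 N/m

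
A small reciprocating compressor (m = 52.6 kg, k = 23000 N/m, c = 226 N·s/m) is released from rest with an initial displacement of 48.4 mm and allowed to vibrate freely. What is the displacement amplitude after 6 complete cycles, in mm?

0.986 mm

ζ = c/(2√(km)) = 226/(2√(23000 × 52.6)) = 226/2200 = 0.1027.
Logarithmic decrement δ = 2πζ/√(1 − ζ²) = 2π × 0.1027/√(1 − 0.0106) = 0.6489.
After n cycles, x_n/x₀ = e^(−nδ), so x_6 = 48.4 × e^(−6 × 0.6489) = 48.4 × 0.02037 = 0.9859 mm.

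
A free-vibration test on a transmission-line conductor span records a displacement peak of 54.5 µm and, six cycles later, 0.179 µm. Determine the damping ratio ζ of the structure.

Logarithmic decrement δ = (1/n)·ln(x₀/x_n) = (1/6)·ln(54.5/0.179) = (1/6)·ln(304.5) = 0.9531.
ζ = δ/√(4π² + δ²) = 0.9531/√(39.48 + 0.908) = 0.9531/6.355 = 0.1500.

0.150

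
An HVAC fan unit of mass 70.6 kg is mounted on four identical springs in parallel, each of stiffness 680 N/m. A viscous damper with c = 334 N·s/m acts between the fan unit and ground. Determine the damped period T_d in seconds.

Parallel springs add: k_eq = 4 × 680 = 2720 N/m.
ω_n = √(k_eq/m) = √(2720/70.6) = 6.207 rad/s.
Critical damping c_c = 2√(k_eq·m) = 2√(2720 × 70.6) = 876.4 N·s/m, so ζ = c/c_c = 334/876.4 = 0.3811.
ω_d = ω_n√(1 − ζ²) = 6.207 × √(1 − 0.145) = 5.739 rad/s.
T_d = 2π/ω_d = 1.095 s.

1.09 s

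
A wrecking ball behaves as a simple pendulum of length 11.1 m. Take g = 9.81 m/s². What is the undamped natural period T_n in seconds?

For a simple pendulum ω_n = √(g/L) = √(9.81/11.1) = √0.8838 = 0.9401 rad/s.
T_n = 2π/ω_n = 6.283/0.9401 = 6.684 s.

6.68 s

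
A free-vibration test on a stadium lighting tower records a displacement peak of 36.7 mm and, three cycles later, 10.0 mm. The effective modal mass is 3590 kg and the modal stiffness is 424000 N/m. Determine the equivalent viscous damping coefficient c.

5370 N·s/m

Logarithmic decrement δ = (1/n)·ln(x₀/x_n) = (1/3)·ln(36.7/10.0) = (1/3)·ln(3.670) = 0.4334.
ζ = δ/√(4π² + δ²) = 0.4334/√(39.48 + 0.188) = 0.4334/6.298 = 0.06881.
c = ζ · 2√(km) = 0.06881 × 2√(424000 × 3590) = 0.06881 × 78030 = 5370 N·s/m.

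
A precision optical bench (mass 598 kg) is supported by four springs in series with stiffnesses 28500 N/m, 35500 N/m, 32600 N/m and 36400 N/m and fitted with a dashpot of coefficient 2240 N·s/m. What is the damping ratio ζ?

Series springs: 1/k_eq = 1/28500 + 1/35500 + 1/32600 + 1/36400 = 0.0001214, so k_eq = 8237 N/m.
ω_n = √(k_eq/m) = √(8237/598) = 3.711 rad/s.
Critical damping c_c = 2√(k_eq·m) = 2√(8237 × 598) = 4439 N·s/m, so ζ = c/c_c = 2240/4439 = 0.5046.

0.505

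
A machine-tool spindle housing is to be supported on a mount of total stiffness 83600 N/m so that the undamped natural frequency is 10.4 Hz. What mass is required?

19.6 kg

ω_n = 2πf_n = 2π × 10.4 = 65.35 rad/s.
m = k/ω_n² = 83600/65.35² = 83600/4270 = 19.58 kg.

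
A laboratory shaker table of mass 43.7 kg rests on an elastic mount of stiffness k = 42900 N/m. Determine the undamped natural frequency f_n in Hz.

ω_n = √(k/m) = √(42900/43.7) = √981.7 = 31.33 rad/s.
f_n = ω_n/(2π) = 31.33/6.283 = 4.987 Hz.

4.99 Hz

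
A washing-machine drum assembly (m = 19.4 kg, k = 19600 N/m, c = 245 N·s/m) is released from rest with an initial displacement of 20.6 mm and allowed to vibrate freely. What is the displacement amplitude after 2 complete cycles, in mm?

ζ = c/(2√(km)) = 245/(2√(19600 × 19.4)) = 245/1233 = 0.1987.
Logarithmic decrement δ = 2πζ/√(1 − ζ²) = 2π × 0.1987/√(1 − 0.0395) = 1.274.
After n cycles, x_n/x₀ = e^(−nδ), so x_2 = 20.6 × e^(−2 × 1.274) = 20.6 × 0.07830 = 1.613 mm.

1.61 mm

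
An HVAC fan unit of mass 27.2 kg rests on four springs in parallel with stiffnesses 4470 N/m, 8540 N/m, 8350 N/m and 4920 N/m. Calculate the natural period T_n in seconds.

0.202 s

Parallel springs add: k_eq = 4470 + 8540 + 8350 + 4920 = 26280 N/m.
ω_n = √(k_eq/m) = √(26280/27.2) = √966.2 = 31.08 rad/s.
T_n = 2π/ω_n = 6.283/31.08 = 0.2021 s.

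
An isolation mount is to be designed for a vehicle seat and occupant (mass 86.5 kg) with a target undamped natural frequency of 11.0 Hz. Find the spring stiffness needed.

413000 N/m

ω_n = 2πf_n = 2π × 11.0 = 69.12 rad/s.
k = m·ω_n² = 86.5 × 69.12² = 86.5 × 4777 = 413200 N/m.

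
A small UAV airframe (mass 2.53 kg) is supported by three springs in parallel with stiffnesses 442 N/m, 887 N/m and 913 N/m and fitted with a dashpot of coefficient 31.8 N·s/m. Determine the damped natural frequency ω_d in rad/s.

Parallel springs add: k_eq = 442 + 887 + 913 = 2242 N/m.
ω_n = √(k_eq/m) = √(2242/2.53) = 29.77 rad/s.
Critical damping c_c = 2√(k_eq·m) = 2√(2242 × 2.53) = 150.6 N·s/m, so ζ = c/c_c = 31.8/150.6 = 0.2111.
ω_d = ω_n√(1 − ζ²) = 29.77 × √(1 − 0.0446) = 29.10 rad/s.

29.1 rad/s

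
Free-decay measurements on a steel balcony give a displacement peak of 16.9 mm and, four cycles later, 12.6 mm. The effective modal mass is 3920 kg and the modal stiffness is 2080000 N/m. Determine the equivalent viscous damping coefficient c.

Logarithmic decrement δ = (1/n)·ln(x₀/x_n) = (1/4)·ln(16.9/12.6) = (1/4)·ln(1.341) = 0.07340.
ζ = δ/√(4π² + δ²) = 0.07340/√(39.48 + 0.00539) = 0.07340/6.284 = 0.01168.
c = ζ · 2√(km) = 0.01168 × 2√(2080000 × 3920) = 0.01168 × 180600 = 2110 N·s/m.

2110 N·s/m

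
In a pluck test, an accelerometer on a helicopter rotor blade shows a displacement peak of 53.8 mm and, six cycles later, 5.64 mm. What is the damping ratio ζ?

0.0597

Logarithmic decrement δ = (1/n)·ln(x₀/x_n) = (1/6)·ln(53.8/5.64) = (1/6)·ln(9.539) = 0.3759.
ζ = δ/√(4π² + δ²) = 0.3759/√(39.48 + 0.141) = 0.3759/6.294 = 0.05972.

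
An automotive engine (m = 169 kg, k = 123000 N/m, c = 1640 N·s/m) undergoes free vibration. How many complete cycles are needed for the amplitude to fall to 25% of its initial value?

2 cycles

ζ = c/(2√(km)) = 1640/(2√(123000 × 169)) = 1640/9119 = 0.1799.
Logarithmic decrement δ = 2πζ/√(1 − ζ²) = 2π × 0.1799/√(1 − 0.0323) = 1.149.
x_n/x₀ = e^(−nδ) ≤ 0.25; take ln: n ≥ ln(1/0.25)/δ = 1.386/1.149 = 1.207.
So 2 complete cycles are required.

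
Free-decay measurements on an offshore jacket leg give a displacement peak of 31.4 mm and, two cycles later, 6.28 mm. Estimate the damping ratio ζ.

0.127

Logarithmic decrement δ = (1/n)·ln(x₀/x_n) = (1/2)·ln(31.4/6.28) = (1/2)·ln(5.000) = 0.8047.
ζ = δ/√(4π² + δ²) = 0.8047/√(39.48 + 0.648) = 0.8047/6.335 = 0.1270.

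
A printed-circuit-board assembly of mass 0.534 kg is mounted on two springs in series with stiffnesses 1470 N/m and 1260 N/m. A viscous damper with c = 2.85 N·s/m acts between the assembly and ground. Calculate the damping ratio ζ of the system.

Series springs: 1/k_eq = 1/1470 + 1/1260 = 0.001474, so k_eq = 678.5 N/m.
ω_n = √(k_eq/m) = √(678.5/0.534) = 35.64 rad/s.
Critical damping c_c = 2√(k_eq·m) = 2√(678.5 × 0.534) = 38.07 N·s/m, so ζ = c/c_c = 2.85/38.07 = 0.07487.

0.0749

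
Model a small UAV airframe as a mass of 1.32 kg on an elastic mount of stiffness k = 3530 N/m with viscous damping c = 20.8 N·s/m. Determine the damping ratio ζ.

0.152

ω_n = √(k/m) = √(3530/1.32) = 51.71 rad/s.
Critical damping c_c = 2√(k·m) = 2√(3530 × 1.32) = 136.5 N·s/m, so ζ = c/c_c = 20.8/136.5 = 0.1524.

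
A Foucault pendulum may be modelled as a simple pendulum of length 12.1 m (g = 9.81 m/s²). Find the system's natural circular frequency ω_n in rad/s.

For a simple pendulum ω_n = √(g/L) = √(9.81/12.1) = √0.8107 = 0.9004 rad/s.

0.900 rad/s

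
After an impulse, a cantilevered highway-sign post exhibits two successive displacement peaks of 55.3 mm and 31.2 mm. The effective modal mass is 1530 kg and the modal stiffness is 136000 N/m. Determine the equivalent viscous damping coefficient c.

2620 N·s/m

Logarithmic decrement δ = (1/n)·ln(x₀/x_n) = (1/1)·ln(55.3/31.2) = (1/1)·ln(1.772) = 0.5724.
ζ = δ/√(4π² + δ²) = 0.5724/√(39.48 + 0.328) = 0.5724/6.309 = 0.09072.
c = ζ · 2√(km) = 0.09072 × 2√(136000 × 1530) = 0.09072 × 28850 = 2617 N·s/m.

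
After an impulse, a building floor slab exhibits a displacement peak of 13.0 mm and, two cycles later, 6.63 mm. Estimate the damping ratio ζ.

Logarithmic decrement δ = (1/n)·ln(x₀/x_n) = (1/2)·ln(13.0/6.63) = (1/2)·ln(1.961) = 0.3367.
ζ = δ/√(4π² + δ²) = 0.3367/√(39.48 + 0.113) = 0.3367/6.292 = 0.05351.

0.0535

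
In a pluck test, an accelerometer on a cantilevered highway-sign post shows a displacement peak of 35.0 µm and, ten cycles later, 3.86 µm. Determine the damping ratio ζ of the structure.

Logarithmic decrement δ = (1/n)·ln(x₀/x_n) = (1/10)·ln(35.0/3.86) = (1/10)·ln(9.067) = 0.2205.
ζ = δ/√(4π² + δ²) = 0.2205/√(39.48 + 0.0486) = 0.2205/6.287 = 0.03507.

0.0351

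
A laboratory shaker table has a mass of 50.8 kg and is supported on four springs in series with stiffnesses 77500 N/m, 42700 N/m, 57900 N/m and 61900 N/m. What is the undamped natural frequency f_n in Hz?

Series springs: 1/k_eq = 1/77500 + 1/42700 + 1/57900 + 1/61900 = 6.975×10^-5, so k_eq = 14340 N/m.
ω_n = √(k_eq/m) = √(14340/50.8) = √282.2 = 16.80 rad/s.
f_n = ω_n/(2π) = 16.80/6.283 = 2.674 Hz.

2.67 Hz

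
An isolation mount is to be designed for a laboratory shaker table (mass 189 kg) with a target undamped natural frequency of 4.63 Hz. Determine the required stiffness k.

160000 N/m

ω_n = 2πf_n = 2π × 4.63 = 29.09 rad/s.
k = m·ω_n² = 189 × 29.09² = 189 × 846.3 = 159900 N/m.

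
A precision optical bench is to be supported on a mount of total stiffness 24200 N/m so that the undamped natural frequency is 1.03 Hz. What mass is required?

578 kg

ω_n = 2πf_n = 2π × 1.03 = 6.472 rad/s.
m = k/ω_n² = 24200/6.472² = 24200/41.88 = 577.8 kg.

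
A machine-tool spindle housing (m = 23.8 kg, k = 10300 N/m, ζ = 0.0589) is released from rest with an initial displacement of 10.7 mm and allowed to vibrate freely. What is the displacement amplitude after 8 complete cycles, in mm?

Logarithmic decrement δ = 2πζ/√(1 − ζ²) = 2π × 0.05890/√(1 − 0.00347) = 0.3707.
After n cycles, x_n/x₀ = e^(−nδ), so x_8 = 10.7 × e^(−8 × 0.3707) = 10.7 × 0.05152 = 0.5513 mm.

0.551 mm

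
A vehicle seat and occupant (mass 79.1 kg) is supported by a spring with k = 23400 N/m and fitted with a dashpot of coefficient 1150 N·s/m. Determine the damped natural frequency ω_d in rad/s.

15.6 rad/s

ω_n = √(k/m) = √(23400/79.1) = 17.20 rad/s.
Critical damping c_c = 2√(k·m) = 2√(23400 × 79.1) = 2721 N·s/m, so ζ = c/c_c = 1150/2721 = 0.4226.
ω_d = ω_n√(1 − ζ²) = 17.20 × √(1 − 0.179) = 15.59 rad/s.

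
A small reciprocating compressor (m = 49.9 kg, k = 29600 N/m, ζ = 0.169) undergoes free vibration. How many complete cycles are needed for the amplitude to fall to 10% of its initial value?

Logarithmic decrement δ = 2πζ/√(1 − ζ²) = 2π × 0.1690/√(1 − 0.0286) = 1.077.
x_n/x₀ = e^(−nδ) ≤ 0.1; take ln: n ≥ ln(1/0.1)/δ = 2.303/1.077 = 2.137.
So 3 complete cycles are required.

3 cycles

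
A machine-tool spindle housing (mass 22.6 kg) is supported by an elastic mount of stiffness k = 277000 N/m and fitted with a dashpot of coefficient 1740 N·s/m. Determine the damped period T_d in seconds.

0.0605 s

ω_n = √(k/m) = √(277000/22.6) = 110.7 rad/s.
Critical damping c_c = 2√(k·m) = 2√(277000 × 22.6) = 5004 N·s/m, so ζ = c/c_c = 1740/5004 = 0.3477.
ω_d = ω_n√(1 − ζ²) = 110.7 × √(1 − 0.121) = 103.8 rad/s.
T_d = 2π/ω_d = 0.06053 s.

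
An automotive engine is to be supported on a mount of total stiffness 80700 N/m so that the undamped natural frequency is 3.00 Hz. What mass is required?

227 kg

ω_n = 2πf_n = 2π × 3.00 = 18.85 rad/s.
m = k/ω_n² = 80700/18.85² = 80700/355.3 = 227.1 kg.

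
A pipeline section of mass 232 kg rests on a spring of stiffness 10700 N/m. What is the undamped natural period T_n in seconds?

0.925 s

ω_n = √(k/m) = √(10700/232) = √46.12 = 6.791 rad/s.
T_n = 2π/ω_n = 6.283/6.791 = 0.9252 s.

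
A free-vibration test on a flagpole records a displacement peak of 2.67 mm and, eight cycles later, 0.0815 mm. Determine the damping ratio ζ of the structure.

Logarithmic decrement δ = (1/n)·ln(x₀/x_n) = (1/8)·ln(2.67/0.0815) = (1/8)·ln(32.76) = 0.4362.
ζ = δ/√(4π² + δ²) = 0.4362/√(39.48 + 0.190) = 0.4362/6.298 = 0.06925.

0.0692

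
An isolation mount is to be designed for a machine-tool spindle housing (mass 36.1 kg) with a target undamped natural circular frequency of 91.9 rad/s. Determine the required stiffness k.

305000 N/m

k = m·ω_n² = 36.1 × 91.90² = 36.1 × 8446 = 304900 N/m.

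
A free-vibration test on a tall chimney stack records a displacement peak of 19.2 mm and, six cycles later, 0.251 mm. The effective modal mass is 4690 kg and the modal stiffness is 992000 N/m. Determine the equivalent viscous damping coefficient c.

Logarithmic decrement δ = (1/n)·ln(x₀/x_n) = (1/6)·ln(19.2/0.251) = (1/6)·ln(76.49) = 0.7229.
ζ = δ/√(4π² + δ²) = 0.7229/√(39.48 + 0.523) = 0.7229/6.325 = 0.1143.
c = ζ · 2√(km) = 0.1143 × 2√(992000 × 4690) = 0.1143 × 136400 = 15590 N·s/m.

15600 N·s/m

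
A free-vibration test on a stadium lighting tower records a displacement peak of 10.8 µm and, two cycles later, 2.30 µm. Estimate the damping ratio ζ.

0.122

Logarithmic decrement δ = (1/n)·ln(x₀/x_n) = (1/2)·ln(10.8/2.30) = (1/2)·ln(4.696) = 0.7733.
ζ = δ/√(4π² + δ²) = 0.7733/√(39.48 + 0.598) = 0.7733/6.331 = 0.1222.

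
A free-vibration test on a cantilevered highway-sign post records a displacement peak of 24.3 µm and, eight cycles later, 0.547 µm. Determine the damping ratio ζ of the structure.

Logarithmic decrement δ = (1/n)·ln(x₀/x_n) = (1/8)·ln(24.3/0.547) = (1/8)·ln(44.42) = 0.4742.
ζ = δ/√(4π² + δ²) = 0.4742/√(39.48 + 0.225) = 0.4742/6.301 = 0.07526.

0.0753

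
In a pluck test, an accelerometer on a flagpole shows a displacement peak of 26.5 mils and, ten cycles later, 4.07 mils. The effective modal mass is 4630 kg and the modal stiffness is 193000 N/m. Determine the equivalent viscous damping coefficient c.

Logarithmic decrement δ = (1/n)·ln(x₀/x_n) = (1/10)·ln(26.5/4.07) = (1/10)·ln(6.511) = 0.1874.
ζ = δ/√(4π² + δ²) = 0.1874/√(39.48 + 0.0351) = 0.1874/6.286 = 0.02980.
c = ζ · 2√(km) = 0.02980 × 2√(193000 × 4630) = 0.02980 × 59790 = 1782 N·s/m.

1780 N·s/m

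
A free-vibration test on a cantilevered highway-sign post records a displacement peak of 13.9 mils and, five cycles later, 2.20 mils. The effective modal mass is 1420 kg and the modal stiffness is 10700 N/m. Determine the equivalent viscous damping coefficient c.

Logarithmic decrement δ = (1/n)·ln(x₀/x_n) = (1/5)·ln(13.9/2.20) = (1/5)·ln(6.318) = 0.3687.
ζ = δ/√(4π² + δ²) = 0.3687/√(39.48 + 0.136) = 0.3687/6.294 = 0.05858.
c = ζ · 2√(km) = 0.05858 × 2√(10700 × 1420) = 0.05858 × 7796 = 456.7 N·s/m.

457 N·s/m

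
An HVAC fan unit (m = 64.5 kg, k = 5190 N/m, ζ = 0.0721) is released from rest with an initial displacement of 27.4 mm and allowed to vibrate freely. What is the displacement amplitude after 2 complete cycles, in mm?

11.0 mm

Logarithmic decrement δ = 2πζ/√(1 − ζ²) = 2π × 0.07210/√(1 − 0.00520) = 0.4542.
After n cycles, x_n/x₀ = e^(−nδ), so x_2 = 27.4 × e^(−2 × 0.4542) = 27.4 × 0.4032 = 11.05 mm.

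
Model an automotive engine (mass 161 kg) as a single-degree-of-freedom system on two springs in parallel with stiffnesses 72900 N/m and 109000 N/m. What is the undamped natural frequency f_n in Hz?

Parallel springs add: k_eq = 72900 + 109000 = 181900 N/m.
ω_n = √(k_eq/m) = √(181900/161) = √1130 = 33.61 rad/s.
f_n = ω_n/(2π) = 33.61/6.283 = 5.350 Hz.

5.35 Hz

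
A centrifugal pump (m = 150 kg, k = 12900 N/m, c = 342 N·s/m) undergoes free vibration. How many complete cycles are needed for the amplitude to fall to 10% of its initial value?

3 cycles

ζ = c/(2√(km)) = 342/(2√(12900 × 150)) = 342/2782 = 0.1229.
Logarithmic decrement δ = 2πζ/√(1 − ζ²) = 2π × 0.1229/√(1 − 0.0151) = 0.7783.
x_n/x₀ = e^(−nδ) ≤ 0.1; take ln: n ≥ ln(1/0.1)/δ = 2.303/0.7783 = 2.959.
So 3 complete cycles are required.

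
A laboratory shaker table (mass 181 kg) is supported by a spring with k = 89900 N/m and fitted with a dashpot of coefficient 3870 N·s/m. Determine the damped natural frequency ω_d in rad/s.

19.6 rad/s

ω_n = √(k/m) = √(89900/181) = 22.29 rad/s.
Critical damping c_c = 2√(k·m) = 2√(89900 × 181) = 8068 N·s/m, so ζ = c/c_c = 3870/8068 = 0.4797.
ω_d = ω_n√(1 − ζ²) = 22.29 × √(1 − 0.230) = 19.55 rad/s.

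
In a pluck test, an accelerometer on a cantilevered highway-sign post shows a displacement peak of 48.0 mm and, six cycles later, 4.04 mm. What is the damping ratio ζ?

0.0655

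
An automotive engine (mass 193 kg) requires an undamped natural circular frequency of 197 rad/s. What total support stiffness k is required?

7490000 N/m

k = m·ω_n² = 193 × 197.0² = 193 × 38810 = 7490000 N/m.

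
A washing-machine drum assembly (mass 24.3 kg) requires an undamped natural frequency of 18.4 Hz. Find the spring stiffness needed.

325000 N/m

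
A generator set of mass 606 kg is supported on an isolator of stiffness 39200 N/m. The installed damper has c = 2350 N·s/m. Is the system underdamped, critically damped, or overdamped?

c_c = 2√(k·m) = 9748 N·s/m; ζ = c/c_c = 2350/9748 = 0.241.
Since ζ < 1 the system is underdamped.

underdamped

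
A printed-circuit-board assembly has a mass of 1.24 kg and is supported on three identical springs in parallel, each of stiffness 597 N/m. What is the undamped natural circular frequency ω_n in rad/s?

38.0 rad/s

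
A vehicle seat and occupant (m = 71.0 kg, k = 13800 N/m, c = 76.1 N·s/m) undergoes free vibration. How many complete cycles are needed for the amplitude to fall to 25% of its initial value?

6 cycles

ζ = c/(2√(km)) = 76.1/(2√(13800 × 71.0)) = 76.1/1980 = 0.03844.
Logarithmic decrement δ = 2πζ/√(1 − ζ²) = 2π × 0.03844/√(1 − 0.00148) = 0.2417.
x_n/x₀ = e^(−nδ) ≤ 0.25; take ln: n ≥ ln(1/0.25)/δ = 1.386/0.2417 = 5.735.
So 6 complete cycles are required.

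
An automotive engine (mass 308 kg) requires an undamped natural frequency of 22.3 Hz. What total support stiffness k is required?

ω_n = 2πf_n = 2π × 22.3 = 140.1 rad/s.
k = m·ω_n² = 308 × 140.1² = 308 × 19630 = 6047000 N/m.

6050000 N/m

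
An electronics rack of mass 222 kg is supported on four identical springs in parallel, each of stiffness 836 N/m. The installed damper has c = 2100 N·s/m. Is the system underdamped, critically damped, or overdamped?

overdamped

Parallel springs add: k_eq = 4 × 836 = 3344 N/m.
c_c = 2√(k_eq·m) = 1723 N·s/m; ζ = c/c_c = 2100/1723 = 1.22.
Since ζ > 1 the system is overdamped.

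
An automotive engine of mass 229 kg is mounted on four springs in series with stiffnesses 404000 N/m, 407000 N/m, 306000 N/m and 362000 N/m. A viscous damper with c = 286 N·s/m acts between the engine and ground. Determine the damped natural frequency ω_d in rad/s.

Series springs: 1/k_eq = 1/404000 + 1/407000 + 1/306000 + 1/362000 = 1.096×10^-5, so k_eq = 91220 N/m.
ω_n = √(k_eq/m) = √(91220/229) = 19.96 rad/s.
Critical damping c_c = 2√(k_eq·m) = 2√(91220 × 229) = 9141 N·s/m, so ζ = c/c_c = 286/9141 = 0.03129.
ω_d = ω_n√(1 − ζ²) = 19.96 × √(1 − 0.000979) = 19.95 rad/s.

19.9 rad/s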